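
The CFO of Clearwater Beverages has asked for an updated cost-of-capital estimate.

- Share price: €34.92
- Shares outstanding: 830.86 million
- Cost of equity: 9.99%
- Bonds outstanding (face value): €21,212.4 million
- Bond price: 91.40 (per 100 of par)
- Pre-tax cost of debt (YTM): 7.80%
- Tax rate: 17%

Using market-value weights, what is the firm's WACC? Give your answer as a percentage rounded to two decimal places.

8.58%

Market value of equity E = 34.92 × 830.86m = 29013.6312m. Market value of debt D = 21212.4m × 91.4/100 = 19388.1336m.
Total capital V = 29013.6312 + 19388.1336 = 48401.7648.
Equity: weight = 29013.6312/48401.7648 = 0.5994; cost = 9.99%.
Bonds outstanding: weight = 19388.1336/48401.7648 = 0.4006; after-tax cost = 7.8% × (1 − 17%) = 6.4740%.
WACC = 0.5994 × 9.9900% + 0.4006 × 6.4740% = 8.5816%.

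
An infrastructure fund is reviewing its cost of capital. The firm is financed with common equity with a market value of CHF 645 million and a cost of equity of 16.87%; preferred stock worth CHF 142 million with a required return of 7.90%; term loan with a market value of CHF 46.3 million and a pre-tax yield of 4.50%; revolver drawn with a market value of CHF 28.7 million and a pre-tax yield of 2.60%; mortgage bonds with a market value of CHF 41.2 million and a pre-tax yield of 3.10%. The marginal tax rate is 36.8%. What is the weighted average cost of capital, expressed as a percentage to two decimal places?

13.58%

Total capital V = 645 + 142 + 46.3 + 28.7 + 41.2 = 903.2.
Equity: weight = 645/903.2 = 0.7141; cost = 16.87%.
Preferred: weight = 142/903.2 = 0.1572; cost = 7.9%.
Term loan: weight = 46.3/903.2 = 0.0513; after-tax cost = 4.5% × (1 − 36.8%) = 2.8440%.
Revolver drawn: weight = 28.7/903.2 = 0.0318; after-tax cost = 2.6% × (1 − 36.8%) = 1.6432%.
Mortgage bonds: weight = 41.2/903.2 = 0.0456; after-tax cost = 3.1% × (1 − 36.8%) = 1.9592%.
WACC = 0.7141 × 16.8700% + 0.1572 × 7.9000% + 0.0513 × 2.8440% + 0.0318 × 1.6432% + 0.0456 × 1.9592% = 13.5767%.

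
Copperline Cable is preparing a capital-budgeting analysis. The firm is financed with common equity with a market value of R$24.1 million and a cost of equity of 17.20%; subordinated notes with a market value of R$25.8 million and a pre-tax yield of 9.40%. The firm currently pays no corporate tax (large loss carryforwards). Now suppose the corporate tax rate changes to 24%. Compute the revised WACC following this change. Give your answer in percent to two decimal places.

After the change:
Total capital V = 24.1 + 25.8 = 49.9.
Equity: weight = 24.1/49.9 = 0.4830; cost = 17.2%.
Subordinated notes: weight = 25.8/49.9 = 0.5170; after-tax cost = 9.4% × (1 − 24%) = 7.1440%.
WACC = 0.4830 × 17.2000% + 0.5170 × 7.1440% = 12.0007%.

12.00%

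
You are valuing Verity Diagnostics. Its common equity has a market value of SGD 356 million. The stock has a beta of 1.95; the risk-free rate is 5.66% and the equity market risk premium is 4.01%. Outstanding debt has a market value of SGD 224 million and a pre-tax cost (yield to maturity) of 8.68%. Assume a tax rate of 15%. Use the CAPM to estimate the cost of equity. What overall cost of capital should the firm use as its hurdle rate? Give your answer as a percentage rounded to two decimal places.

11.12%

Cost of equity via CAPM: Re = 5.66% + 1.95 × 4.01% = 13.4795%.
Total capital V = 356 + 224 = 580.
Equity: weight = 356/580 = 0.6138; cost = 13.4795%.
Debt: weight = 224/580 = 0.3862; after-tax cost = 8.68% × (1 − 15%) = 7.3780%.
WACC = 0.6138 × 13.4795% + 0.3862 × 7.3780% = 11.1231%.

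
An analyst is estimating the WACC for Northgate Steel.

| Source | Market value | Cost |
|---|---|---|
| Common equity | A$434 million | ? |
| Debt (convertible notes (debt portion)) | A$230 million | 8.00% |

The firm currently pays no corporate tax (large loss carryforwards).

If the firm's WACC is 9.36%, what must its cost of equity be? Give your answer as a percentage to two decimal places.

Total capital V = 434 + 230 = 664.
Equity weight = 434/664 = 0.6536.
Convertible notes (debt portion) weight = 230/664 = 0.3464.
Debt contribution = 0.3464 × 8% × (1 − 0%) = 2.7711%.
Required equity contribution = 9.36% − 2.7711% = 6.5889%.
Re = 6.5889% / 0.6536 = 10.0807%.

10.08%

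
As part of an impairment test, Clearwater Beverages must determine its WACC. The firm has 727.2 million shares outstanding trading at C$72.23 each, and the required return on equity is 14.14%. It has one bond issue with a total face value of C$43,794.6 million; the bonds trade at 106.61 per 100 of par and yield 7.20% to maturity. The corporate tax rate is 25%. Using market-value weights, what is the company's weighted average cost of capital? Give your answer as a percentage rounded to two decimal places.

10.03%

Market value of equity E = 72.23 × 727.2m = 52525.656m. Market value of debt D = 43794.6m × 106.61/100 = 46689.42306m.
Total capital V = 52525.656 + 46689.42306 = 99215.07906.
Equity: weight = 52525.656/99215.07906 = 0.5294; cost = 14.14%.
Bonds outstanding: weight = 46689.42306/99215.07906 = 0.4706; after-tax cost = 7.2% × (1 − 25%) = 5.4000%.
WACC = 0.5294 × 14.1400% + 0.4706 × 5.4000% = 10.0271%.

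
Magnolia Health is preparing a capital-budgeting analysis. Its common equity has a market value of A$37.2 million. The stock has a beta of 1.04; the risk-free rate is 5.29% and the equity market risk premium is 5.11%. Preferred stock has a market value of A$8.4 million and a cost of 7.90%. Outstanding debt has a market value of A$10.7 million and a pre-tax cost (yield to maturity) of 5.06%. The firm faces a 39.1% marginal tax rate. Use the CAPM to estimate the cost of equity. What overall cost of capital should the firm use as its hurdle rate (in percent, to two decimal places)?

8.77%

Cost of equity via CAPM: Re = 5.29% + 1.04 × 5.11% = 10.6044%.
Total capital V = 37.2 + 8.4 + 10.7 = 56.3.
Equity: weight = 37.2/56.3 = 0.6607; cost = 10.6044%.
Preferred: weight = 8.4/56.3 = 0.1492; cost = 7.9%.
Debt: weight = 10.7/56.3 = 0.1901; after-tax cost = 5.06% × (1 − 39.1%) = 3.0815%.
WACC = 0.6607 × 10.6044% + 0.1492 × 7.9000% + 0.1901 × 3.0815% = 8.7712%.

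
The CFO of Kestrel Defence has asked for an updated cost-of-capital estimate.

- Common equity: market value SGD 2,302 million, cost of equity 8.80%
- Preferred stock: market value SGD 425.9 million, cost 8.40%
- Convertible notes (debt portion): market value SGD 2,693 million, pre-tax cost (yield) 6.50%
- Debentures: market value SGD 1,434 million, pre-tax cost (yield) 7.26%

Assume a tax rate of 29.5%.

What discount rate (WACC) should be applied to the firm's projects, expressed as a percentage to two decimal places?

6.35%

Total capital V = 2302 + 425.9 + 2693 + 1434 = 6854.9.
Equity: weight = 2302/6854.9 = 0.3358; cost = 8.8%.
Preferred: weight = 425.9/6854.9 = 0.0621; cost = 8.4%.
Convertible notes (debt portion): weight = 2693/6854.9 = 0.3929; after-tax cost = 6.5% × (1 − 29.5%) = 4.5825%.
Debentures: weight = 1434/6854.9 = 0.2092; after-tax cost = 7.26% × (1 − 29.5%) = 5.1183%.
WACC = 0.3358 × 8.8000% + 0.0621 × 8.4000% + 0.3929 × 4.5825% + 0.2092 × 5.1183% = 6.3481%.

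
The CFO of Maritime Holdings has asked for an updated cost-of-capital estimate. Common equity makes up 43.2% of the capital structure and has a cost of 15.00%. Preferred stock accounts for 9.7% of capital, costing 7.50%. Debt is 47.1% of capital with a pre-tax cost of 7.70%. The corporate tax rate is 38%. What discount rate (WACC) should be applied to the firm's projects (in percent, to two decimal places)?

9.46%

After-tax cost of debt = 7.7% × (1 − 38%) = 4.7740%.
WACC = 0.432 × 15.0000% + 0.097 × 7.5000% + 0.471 × 4.7740% = 9.4561%.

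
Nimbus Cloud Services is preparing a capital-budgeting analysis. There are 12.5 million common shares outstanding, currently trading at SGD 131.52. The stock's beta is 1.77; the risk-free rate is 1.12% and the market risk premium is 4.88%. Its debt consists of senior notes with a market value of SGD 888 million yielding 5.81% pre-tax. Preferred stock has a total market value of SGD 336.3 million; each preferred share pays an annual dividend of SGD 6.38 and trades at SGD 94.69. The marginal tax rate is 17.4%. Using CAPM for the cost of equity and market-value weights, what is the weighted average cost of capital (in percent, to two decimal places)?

7.87%

Cost of equity via CAPM: Re = 1.12% + 1.77 × 4.88% = 9.7576%.
Cost of preferred: Rp = 6.38 / 94.69 = 6.7378%.
Market value of equity E = 131.52 × 12.5m = 1644m.
Total capital V = 1644 + 336.3 + 888 = 2868.3.
Equity: weight = 1644/2868.3 = 0.5732; cost = 9.7576%.
Preferred: weight = 336.3/2868.3 = 0.1172; cost = 6.7378%.
Senior notes: weight = 888/2868.3 = 0.3096; after-tax cost = 5.81% × (1 − 17.4%) = 4.7991%.
WACC = 0.5732 × 9.7576% + 0.1172 × 6.7378% + 0.3096 × 4.7991% = 7.8684%.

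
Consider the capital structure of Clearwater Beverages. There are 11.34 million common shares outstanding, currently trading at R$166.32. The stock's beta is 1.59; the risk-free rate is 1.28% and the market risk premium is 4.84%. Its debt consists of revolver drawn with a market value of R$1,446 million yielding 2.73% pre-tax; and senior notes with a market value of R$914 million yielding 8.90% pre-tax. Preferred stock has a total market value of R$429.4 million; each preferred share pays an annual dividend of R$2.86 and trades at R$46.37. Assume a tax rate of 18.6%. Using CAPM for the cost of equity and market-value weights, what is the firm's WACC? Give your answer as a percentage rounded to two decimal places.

Cost of equity via CAPM: Re = 1.28% + 1.59 × 4.84% = 8.9756%.
Cost of preferred: Rp = 2.86 / 46.37 = 6.1678%.
Market value of equity E = 166.32 × 11.34m = 1886.0688m.
Total capital V = 1886.0688 + 429.4 + 1446 + 914 = 4675.4688.
Equity: weight = 1886.0688/4675.4688 = 0.4034; cost = 8.9756%.
Preferred: weight = 429.4/4675.4688 = 0.0918; cost = 6.1678%.
Revolver drawn: weight = 1446/4675.4688 = 0.3093; after-tax cost = 2.73% × (1 − 18.6%) = 2.2222%.
Senior notes: weight = 914/4675.4688 = 0.1955; after-tax cost = 8.9% × (1 − 18.6%) = 7.2446%.
WACC = 0.4034 × 8.9756% + 0.0918 × 6.1678% + 0.3093 × 2.2222% + 0.1955 × 7.2446% = 6.2907%.

6.29%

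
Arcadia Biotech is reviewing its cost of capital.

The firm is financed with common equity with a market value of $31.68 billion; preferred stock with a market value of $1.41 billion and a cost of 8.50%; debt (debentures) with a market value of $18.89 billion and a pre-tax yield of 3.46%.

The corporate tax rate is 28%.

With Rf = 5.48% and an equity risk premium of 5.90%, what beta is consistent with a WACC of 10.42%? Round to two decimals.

1.65

Total capital V = 31.68 + 1.41 + 18.89 = 51.98.
Equity weight = 31.68/51.98 = 0.6095.
Preferred weight = 1.41/51.98 = 0.0271.
Debentures weight = 18.89/51.98 = 0.3634.
Debt contribution = 0.3634 × 3.46% × (1 − 28%) = 0.9053%.
Preferred contribution = 0.0271 × 8.5% = 0.2306%.
Required equity contribution = 10.42% − 1.1359% = 9.2841%  ⇒  Re = 15.2332%.
CAPM: 15.2332% = 5.48% + β × 5.9%  ⇒  β = 1.6531.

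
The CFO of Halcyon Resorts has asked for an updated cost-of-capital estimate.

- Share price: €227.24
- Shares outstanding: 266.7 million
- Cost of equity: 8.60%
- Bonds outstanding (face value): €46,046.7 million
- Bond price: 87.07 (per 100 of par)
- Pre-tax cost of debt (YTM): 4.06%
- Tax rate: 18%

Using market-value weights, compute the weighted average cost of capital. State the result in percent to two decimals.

6.50%

Market value of equity E = 227.24 × 266.7m = 60604.908m. Market value of debt D = 46046.7m × 87.07/100 = 40092.86169m.
Total capital V = 60604.908 + 40092.86169 = 100697.76969.
Equity: weight = 60604.908/100697.76969 = 0.6018; cost = 8.6%.
Bonds outstanding: weight = 40092.86169/100697.76969 = 0.3982; after-tax cost = 4.06% × (1 − 18%) = 3.3292%.
WACC = 0.6018 × 8.6000% + 0.3982 × 3.3292% = 6.5014%.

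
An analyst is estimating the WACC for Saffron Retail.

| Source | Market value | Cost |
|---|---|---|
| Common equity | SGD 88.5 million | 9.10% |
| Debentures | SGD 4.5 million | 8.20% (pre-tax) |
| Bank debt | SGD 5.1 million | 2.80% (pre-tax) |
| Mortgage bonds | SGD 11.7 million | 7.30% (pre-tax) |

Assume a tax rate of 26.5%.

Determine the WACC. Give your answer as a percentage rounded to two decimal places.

Total capital V = 88.5 + 4.5 + 5.1 + 11.7 = 109.8.
Equity: weight = 88.5/109.8 = 0.8060; cost = 9.1%.
Debentures: weight = 4.5/109.8 = 0.0410; after-tax cost = 8.2% × (1 − 26.5%) = 6.0270%.
Bank debt: weight = 5.1/109.8 = 0.0464; after-tax cost = 2.8% × (1 − 26.5%) = 2.0580%.
Mortgage bonds: weight = 11.7/109.8 = 0.1066; after-tax cost = 7.3% × (1 − 26.5%) = 5.3655%.
WACC = 0.8060 × 9.1000% + 0.0410 × 6.0270% + 0.0464 × 2.0580% + 0.1066 × 5.3655% = 8.2490%.

8.25%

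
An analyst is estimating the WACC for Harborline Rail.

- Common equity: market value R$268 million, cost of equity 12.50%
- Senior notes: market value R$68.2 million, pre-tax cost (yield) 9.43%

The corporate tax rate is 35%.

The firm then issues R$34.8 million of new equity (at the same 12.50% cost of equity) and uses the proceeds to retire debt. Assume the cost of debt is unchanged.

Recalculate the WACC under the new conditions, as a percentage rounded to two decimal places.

After the change:
Total capital V = 302.8 + 33.4 = 336.2.
Equity: weight = 302.8/336.2 = 0.9007; cost = 12.5%.
Senior notes: weight = 33.4/336.2 = 0.0993; after-tax cost = 9.43% × (1 − 35%) = 6.1295%.
WACC = 0.9007 × 12.5000% + 0.0993 × 6.1295% = 11.8671%.

11.87%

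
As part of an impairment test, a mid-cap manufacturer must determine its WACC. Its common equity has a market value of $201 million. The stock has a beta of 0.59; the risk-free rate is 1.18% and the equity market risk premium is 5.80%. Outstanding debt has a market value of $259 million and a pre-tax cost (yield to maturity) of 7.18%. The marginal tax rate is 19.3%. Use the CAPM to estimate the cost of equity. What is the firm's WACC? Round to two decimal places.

5.27%

Cost of equity via CAPM: Re = 1.18% + 0.59 × 5.8% = 4.6020%.
Total capital V = 201 + 259 = 460.
Equity: weight = 201/460 = 0.4370; cost = 4.602%.
Debt: weight = 259/460 = 0.5630; after-tax cost = 7.18% × (1 − 19.3%) = 5.7943%.
WACC = 0.4370 × 4.6020% + 0.5630 × 5.7943% = 5.2733%.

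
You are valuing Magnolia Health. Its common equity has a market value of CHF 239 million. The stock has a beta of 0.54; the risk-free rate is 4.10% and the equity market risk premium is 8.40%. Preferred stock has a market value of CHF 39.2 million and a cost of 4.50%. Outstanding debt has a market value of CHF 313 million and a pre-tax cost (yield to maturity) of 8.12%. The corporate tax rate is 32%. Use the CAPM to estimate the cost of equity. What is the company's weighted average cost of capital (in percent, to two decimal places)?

6.71%

Cost of equity via CAPM: Re = 4.1% + 0.54 × 8.4% = 8.6360%.
Total capital V = 239 + 39.2 + 313 = 591.2.
Equity: weight = 239/591.2 = 0.4043; cost = 8.636%.
Preferred: weight = 39.2/591.2 = 0.0663; cost = 4.5%.
Debt: weight = 313/591.2 = 0.5294; after-tax cost = 8.12% × (1 − 32%) = 5.5216%.
WACC = 0.4043 × 8.6360% + 0.0663 × 4.5000% + 0.5294 × 5.5216% = 6.7129%.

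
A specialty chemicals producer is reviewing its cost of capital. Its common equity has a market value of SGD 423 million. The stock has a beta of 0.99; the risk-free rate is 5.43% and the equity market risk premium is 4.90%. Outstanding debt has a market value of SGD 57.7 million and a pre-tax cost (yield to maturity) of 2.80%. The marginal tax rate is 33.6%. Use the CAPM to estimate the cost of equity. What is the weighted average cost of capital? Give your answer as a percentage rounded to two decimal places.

9.27%

Cost of equity via CAPM: Re = 5.43% + 0.99 × 4.9% = 10.2810%.
Total capital V = 423 + 57.7 = 480.7.
Equity: weight = 423/480.7 = 0.8800; cost = 10.281%.
Debt: weight = 57.7/480.7 = 0.1200; after-tax cost = 2.8% × (1 − 33.6%) = 1.8592%.
WACC = 0.8800 × 10.2810% + 0.1200 × 1.8592% = 9.2701%.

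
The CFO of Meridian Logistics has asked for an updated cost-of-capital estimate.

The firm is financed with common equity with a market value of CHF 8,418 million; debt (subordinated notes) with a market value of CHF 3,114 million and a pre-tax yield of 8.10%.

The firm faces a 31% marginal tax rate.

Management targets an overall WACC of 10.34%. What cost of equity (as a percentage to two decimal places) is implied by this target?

12.10%

Total capital V = 8418 + 3114 = 11532.
Equity weight = 8418/11532 = 0.7300.
Subordinated notes weight = 3114/11532 = 0.2700.
Debt contribution = 0.2700 × 8.1% × (1 − 31%) = 1.5092%.
Required equity contribution = 10.34% − 1.5092% = 8.8308%.
Re = 8.8308% / 0.7300 = 12.0975%.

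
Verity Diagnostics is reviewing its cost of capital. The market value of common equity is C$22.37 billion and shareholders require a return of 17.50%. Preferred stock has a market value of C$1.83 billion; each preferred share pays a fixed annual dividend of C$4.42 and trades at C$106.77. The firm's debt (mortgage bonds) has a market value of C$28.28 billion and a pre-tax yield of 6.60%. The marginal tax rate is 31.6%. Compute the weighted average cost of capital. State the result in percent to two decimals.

10.04%

Cost of preferred: Rp = 4.42 / 106.77 = 4.1397%.
Total capital V = 22.37 + 1.83 + 28.28 = 52.48.
Equity: weight = 22.37/52.48 = 0.4263; cost = 17.5%.
Preferred: weight = 1.83/52.48 = 0.0349; cost = 4.1397%.
Mortgage bonds: weight = 28.28/52.48 = 0.5389; after-tax cost = 6.6% × (1 − 31.6%) = 4.5144%.
WACC = 0.4263 × 17.5000% + 0.0349 × 4.1397% + 0.5389 × 4.5144% = 10.0365%.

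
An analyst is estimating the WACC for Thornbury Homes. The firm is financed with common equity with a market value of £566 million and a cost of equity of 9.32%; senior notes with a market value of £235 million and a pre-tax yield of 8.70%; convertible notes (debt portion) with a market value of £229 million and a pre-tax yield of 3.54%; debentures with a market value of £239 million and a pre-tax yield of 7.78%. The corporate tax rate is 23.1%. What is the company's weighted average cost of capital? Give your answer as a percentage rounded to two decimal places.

Total capital V = 566 + 235 + 229 + 239 = 1269.
Equity: weight = 566/1269 = 0.4460; cost = 9.32%.
Senior notes: weight = 235/1269 = 0.1852; after-tax cost = 8.7% × (1 − 23.1%) = 6.6903%.
Convertible notes (debt portion): weight = 229/1269 = 0.1805; after-tax cost = 3.54% × (1 − 23.1%) = 2.7223%.
Debentures: weight = 239/1269 = 0.1883; after-tax cost = 7.78% × (1 − 23.1%) = 5.9828%.
WACC = 0.4460 × 9.3200% + 0.1852 × 6.6903% + 0.1805 × 2.7223% + 0.1883 × 5.9828% = 7.0139%.

7.01%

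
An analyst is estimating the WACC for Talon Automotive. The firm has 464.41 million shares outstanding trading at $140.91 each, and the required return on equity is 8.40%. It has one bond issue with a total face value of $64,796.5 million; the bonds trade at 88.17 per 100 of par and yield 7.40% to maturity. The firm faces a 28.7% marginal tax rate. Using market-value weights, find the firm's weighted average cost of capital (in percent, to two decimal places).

6.94%

Market value of equity E = 140.91 × 464.41m = 65440.0131m. Market value of debt D = 64796.5m × 88.17/100 = 57131.07405m.
Total capital V = 65440.0131 + 57131.07405 = 122571.08715.
Equity: weight = 65440.0131/122571.08715 = 0.5339; cost = 8.4%.
Bonds outstanding: weight = 57131.07405/122571.08715 = 0.4661; after-tax cost = 7.4% × (1 − 28.7%) = 5.2762%.
WACC = 0.5339 × 8.4000% + 0.4661 × 5.2762% = 6.9440%.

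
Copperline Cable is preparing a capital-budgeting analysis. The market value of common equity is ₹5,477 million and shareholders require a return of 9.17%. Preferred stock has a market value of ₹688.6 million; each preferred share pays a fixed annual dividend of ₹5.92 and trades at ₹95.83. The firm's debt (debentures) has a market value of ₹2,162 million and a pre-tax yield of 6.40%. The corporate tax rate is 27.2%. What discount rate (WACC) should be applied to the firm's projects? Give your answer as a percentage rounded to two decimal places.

Cost of preferred: Rp = 5.92 / 95.83 = 6.1776%.
Total capital V = 5477 + 688.6 + 2162 = 8327.6.
Equity: weight = 5477/8327.6 = 0.6577; cost = 9.17%.
Preferred: weight = 688.6/8327.6 = 0.0827; cost = 6.1776%.
Debentures: weight = 2162/8327.6 = 0.2596; after-tax cost = 6.4% × (1 − 27.2%) = 4.6592%.
WACC = 0.6577 × 9.1700% + 0.0827 × 6.1776% + 0.2596 × 4.6592% = 7.7515%.

7.75%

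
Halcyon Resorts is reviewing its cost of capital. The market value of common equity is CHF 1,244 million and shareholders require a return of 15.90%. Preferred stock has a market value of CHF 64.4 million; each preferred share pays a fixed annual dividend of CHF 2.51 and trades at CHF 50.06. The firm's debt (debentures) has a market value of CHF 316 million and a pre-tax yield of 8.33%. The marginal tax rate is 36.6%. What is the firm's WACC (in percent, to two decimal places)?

Cost of preferred: Rp = 2.51 / 50.06 = 5.0140%.
Total capital V = 1244 + 64.4 + 316 = 1624.4.
Equity: weight = 1244/1624.4 = 0.7658; cost = 15.9%.
Preferred: weight = 64.4/1624.4 = 0.0396; cost = 5.014%.
Debentures: weight = 316/1624.4 = 0.1945; after-tax cost = 8.33% × (1 − 36.6%) = 5.2812%.
WACC = 0.7658 × 15.9000% + 0.0396 × 5.0140% + 0.1945 × 5.2812% = 13.4027%.

13.40%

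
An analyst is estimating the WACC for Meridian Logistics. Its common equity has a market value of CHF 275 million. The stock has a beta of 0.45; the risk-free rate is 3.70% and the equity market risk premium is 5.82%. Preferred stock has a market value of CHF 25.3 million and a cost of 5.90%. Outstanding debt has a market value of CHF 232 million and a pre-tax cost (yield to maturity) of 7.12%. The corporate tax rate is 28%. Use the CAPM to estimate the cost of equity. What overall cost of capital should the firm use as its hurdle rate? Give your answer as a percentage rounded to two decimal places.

5.78%

Cost of equity via CAPM: Re = 3.7% + 0.45 × 5.82% = 6.3190%.
Total capital V = 275 + 25.3 + 232 = 532.3.
Equity: weight = 275/532.3 = 0.5166; cost = 6.319%.
Preferred: weight = 25.3/532.3 = 0.0475; cost = 5.9%.
Debt: weight = 232/532.3 = 0.4358; after-tax cost = 7.12% × (1 − 28%) = 5.1264%.
WACC = 0.5166 × 6.3190% + 0.0475 × 5.9000% + 0.4358 × 5.1264% = 5.7793%.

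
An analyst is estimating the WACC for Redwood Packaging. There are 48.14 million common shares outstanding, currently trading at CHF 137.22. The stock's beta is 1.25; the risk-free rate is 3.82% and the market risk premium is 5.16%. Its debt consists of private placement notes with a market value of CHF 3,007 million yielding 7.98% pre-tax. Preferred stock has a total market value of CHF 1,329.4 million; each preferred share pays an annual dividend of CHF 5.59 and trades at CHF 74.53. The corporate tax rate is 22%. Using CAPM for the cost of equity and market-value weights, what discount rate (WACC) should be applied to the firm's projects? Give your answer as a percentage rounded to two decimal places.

8.82%

Cost of equity via CAPM: Re = 3.82% + 1.25 × 5.16% = 10.2700%.
Cost of preferred: Rp = 5.59 / 74.53 = 7.5003%.
Market value of equity E = 137.22 × 48.14m = 6605.7708m.
Total capital V = 6605.7708 + 1329.4 + 3007 = 10942.1708.
Equity: weight = 6605.7708/10942.1708 = 0.6037; cost = 10.27%.
Preferred: weight = 1329.4/10942.1708 = 0.1215; cost = 7.5003%.
Private placement notes: weight = 3007/10942.1708 = 0.2748; after-tax cost = 7.98% × (1 − 22%) = 6.2244%.
WACC = 0.6037 × 10.2700% + 0.1215 × 7.5003% + 0.2748 × 6.2244% = 8.8217%.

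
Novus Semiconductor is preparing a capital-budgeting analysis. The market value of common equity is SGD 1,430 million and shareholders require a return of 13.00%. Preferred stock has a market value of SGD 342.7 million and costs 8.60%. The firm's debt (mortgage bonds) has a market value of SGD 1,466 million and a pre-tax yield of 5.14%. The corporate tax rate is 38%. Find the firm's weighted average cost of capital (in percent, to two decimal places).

8.09%

Total capital V = 1430 + 342.7 + 1466 = 3238.7.
Equity: weight = 1430/3238.7 = 0.4415; cost = 13%.
Preferred: weight = 342.7/3238.7 = 0.1058; cost = 8.6%.
Mortgage bonds: weight = 1466/3238.7 = 0.4527; after-tax cost = 5.14% × (1 − 38%) = 3.1868%.
WACC = 0.4415 × 13.0000% + 0.1058 × 8.6000% + 0.4527 × 3.1868% = 8.0925%.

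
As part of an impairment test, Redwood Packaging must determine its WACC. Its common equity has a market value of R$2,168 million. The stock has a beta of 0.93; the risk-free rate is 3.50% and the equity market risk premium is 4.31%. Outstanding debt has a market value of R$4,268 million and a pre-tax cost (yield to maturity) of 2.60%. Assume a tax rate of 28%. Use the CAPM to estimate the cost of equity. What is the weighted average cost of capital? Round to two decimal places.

3.77%

Cost of equity via CAPM: Re = 3.5% + 0.93 × 4.31% = 7.5083%.
Total capital V = 2168 + 4268 = 6436.
Equity: weight = 2168/6436 = 0.3369; cost = 7.5083%.
Debt: weight = 4268/6436 = 0.6631; after-tax cost = 2.6% × (1 − 28%) = 1.8720%.
WACC = 0.3369 × 7.5083% + 0.6631 × 1.8720% = 3.7706%.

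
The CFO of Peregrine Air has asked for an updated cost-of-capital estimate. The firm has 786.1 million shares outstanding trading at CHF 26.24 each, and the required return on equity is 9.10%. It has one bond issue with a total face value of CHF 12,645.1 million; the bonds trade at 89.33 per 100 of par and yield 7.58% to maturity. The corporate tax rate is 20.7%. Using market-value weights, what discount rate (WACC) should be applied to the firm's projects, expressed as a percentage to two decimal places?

Market value of equity E = 26.24 × 786.1m = 20627.264m. Market value of debt D = 12645.1m × 89.33/100 = 11295.86783m.
Total capital V = 20627.264 + 11295.86783 = 31923.13183.
Equity: weight = 20627.264/31923.13183 = 0.6462; cost = 9.1%.
Bonds outstanding: weight = 11295.86783/31923.13183 = 0.3538; after-tax cost = 7.58% × (1 − 20.7%) = 6.0109%.
WACC = 0.6462 × 9.1000% + 0.3538 × 6.0109% = 8.0069%.

8.01%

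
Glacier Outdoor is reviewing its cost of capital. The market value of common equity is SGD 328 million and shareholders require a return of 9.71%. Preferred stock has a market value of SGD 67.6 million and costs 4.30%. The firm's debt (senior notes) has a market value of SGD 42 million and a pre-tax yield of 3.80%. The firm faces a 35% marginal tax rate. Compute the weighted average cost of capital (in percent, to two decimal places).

8.18%

Total capital V = 328 + 67.6 + 42 = 437.6.
Equity: weight = 328/437.6 = 0.7495; cost = 9.71%.
Preferred: weight = 67.6/437.6 = 0.1545; cost = 4.3%.
Senior notes: weight = 42/437.6 = 0.0960; after-tax cost = 3.8% × (1 − 35%) = 2.4700%.
WACC = 0.7495 × 9.7100% + 0.1545 × 4.3000% + 0.0960 × 2.4700% = 8.1794%.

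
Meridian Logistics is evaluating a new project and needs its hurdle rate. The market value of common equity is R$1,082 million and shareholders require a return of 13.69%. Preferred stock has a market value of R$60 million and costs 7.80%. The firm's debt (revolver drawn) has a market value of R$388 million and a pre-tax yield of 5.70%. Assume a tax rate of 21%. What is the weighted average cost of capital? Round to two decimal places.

11.13%

Total capital V = 1082 + 60 + 388 = 1530.
Equity: weight = 1082/1530 = 0.7072; cost = 13.69%.
Preferred: weight = 60/1530 = 0.0392; cost = 7.8%.
Revolver drawn: weight = 388/1530 = 0.2536; after-tax cost = 5.7% × (1 − 21%) = 4.5030%.
WACC = 0.7072 × 13.6900% + 0.0392 × 7.8000% + 0.2536 × 4.5030% = 11.1292%.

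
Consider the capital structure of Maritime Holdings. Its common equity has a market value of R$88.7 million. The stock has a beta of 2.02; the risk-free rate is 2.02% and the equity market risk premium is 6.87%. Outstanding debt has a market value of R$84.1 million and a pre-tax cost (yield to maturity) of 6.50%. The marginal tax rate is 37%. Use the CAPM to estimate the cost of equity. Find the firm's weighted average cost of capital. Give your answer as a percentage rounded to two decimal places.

Cost of equity via CAPM: Re = 2.02% + 2.02 × 6.87% = 15.8974%.
Total capital V = 88.7 + 84.1 = 172.8.
Equity: weight = 88.7/172.8 = 0.5133; cost = 15.8974%.
Debt: weight = 84.1/172.8 = 0.4867; after-tax cost = 6.5% × (1 − 37%) = 4.0950%.
WACC = 0.5133 × 15.8974% + 0.4867 × 4.0950% = 10.1533%.

10.15%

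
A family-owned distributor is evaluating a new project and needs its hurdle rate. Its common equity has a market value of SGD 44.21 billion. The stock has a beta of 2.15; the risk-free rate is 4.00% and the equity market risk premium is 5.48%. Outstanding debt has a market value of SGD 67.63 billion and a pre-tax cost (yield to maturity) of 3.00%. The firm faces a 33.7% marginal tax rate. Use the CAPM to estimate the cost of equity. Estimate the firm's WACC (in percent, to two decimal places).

Cost of equity via CAPM: Re = 4.0% + 2.15 × 5.48% = 15.7820%.
Total capital V = 44.21 + 67.63 = 111.84.
Equity: weight = 44.21/111.84 = 0.3953; cost = 15.782%.
Debt: weight = 67.63/111.84 = 0.6047; after-tax cost = 3% × (1 − 33.7%) = 1.9890%.
WACC = 0.3953 × 15.7820% + 0.6047 × 1.9890% = 7.4413%.

7.44%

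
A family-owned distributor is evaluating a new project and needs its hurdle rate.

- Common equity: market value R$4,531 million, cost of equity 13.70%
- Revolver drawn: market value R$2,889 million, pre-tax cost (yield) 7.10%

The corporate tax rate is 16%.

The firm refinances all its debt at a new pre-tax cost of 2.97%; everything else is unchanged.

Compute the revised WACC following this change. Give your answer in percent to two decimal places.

9.34%

After the change:
Total capital V = 4531 + 2889 = 7420.
Equity: weight = 4531/7420 = 0.6106; cost = 13.7%.
Revolver drawn: weight = 2889/7420 = 0.3894; after-tax cost = 2.97% × (1 − 16%) = 2.4948%.
WACC = 0.6106 × 13.7000% + 0.3894 × 2.4948% = 9.3372%.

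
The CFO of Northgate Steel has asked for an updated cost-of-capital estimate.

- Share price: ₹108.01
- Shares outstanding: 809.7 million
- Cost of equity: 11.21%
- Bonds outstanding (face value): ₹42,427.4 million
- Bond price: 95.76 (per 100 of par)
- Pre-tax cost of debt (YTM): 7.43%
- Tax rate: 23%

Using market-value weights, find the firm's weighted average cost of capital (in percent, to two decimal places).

Market value of equity E = 108.01 × 809.7m = 87455.697m. Market value of debt D = 42427.4m × 95.76/100 = 40628.47824m.
Total capital V = 87455.697 + 40628.47824 = 128084.17524.
Equity: weight = 87455.697/128084.17524 = 0.6828; cost = 11.21%.
Bonds outstanding: weight = 40628.47824/128084.17524 = 0.3172; after-tax cost = 7.43% × (1 − 23%) = 5.7211%.
WACC = 0.6828 × 11.2100% + 0.3172 × 5.7211% = 9.4689%.

9.47%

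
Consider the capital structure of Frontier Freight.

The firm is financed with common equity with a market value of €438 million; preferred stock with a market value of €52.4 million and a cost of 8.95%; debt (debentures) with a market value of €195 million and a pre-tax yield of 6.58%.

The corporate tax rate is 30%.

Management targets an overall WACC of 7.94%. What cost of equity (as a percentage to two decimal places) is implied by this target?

Total capital V = 438 + 52.4 + 195 = 685.4.
Equity weight = 438/685.4 = 0.6390.
Preferred weight = 52.4/685.4 = 0.0765.
Debentures weight = 195/685.4 = 0.2845.
Debt contribution = 0.2845 × 6.58% × (1 − 30%) = 1.3104%.
Preferred contribution = 0.0765 × 8.95% = 0.6842%.
Required equity contribution = 7.94% − 1.9947% = 5.9453%.
Re = 5.9453% / 0.6390 = 9.3035%.

9.30%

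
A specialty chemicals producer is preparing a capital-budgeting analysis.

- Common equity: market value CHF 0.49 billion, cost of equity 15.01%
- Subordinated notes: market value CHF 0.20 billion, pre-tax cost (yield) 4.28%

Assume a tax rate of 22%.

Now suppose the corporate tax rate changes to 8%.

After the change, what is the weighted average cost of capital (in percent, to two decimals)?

After the change:
Total capital V = 0.49 + 0.2 = 0.69.
Equity: weight = 0.49/0.69 = 0.7101; cost = 15.01%.
Subordinated notes: weight = 0.2/0.69 = 0.2899; after-tax cost = 4.28% × (1 − 8%) = 3.9376%.
WACC = 0.7101 × 15.0100% + 0.2899 × 3.9376% = 11.8006%.

11.80%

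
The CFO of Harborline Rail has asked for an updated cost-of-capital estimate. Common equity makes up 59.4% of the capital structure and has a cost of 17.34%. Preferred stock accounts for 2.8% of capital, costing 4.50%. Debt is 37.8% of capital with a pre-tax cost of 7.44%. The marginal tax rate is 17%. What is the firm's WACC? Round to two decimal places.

After-tax cost of debt = 7.44% × (1 − 17%) = 6.1752%.
WACC = 0.594 × 17.3400% + 0.028 × 4.5000% + 0.378 × 6.1752% = 12.7602%.

12.76%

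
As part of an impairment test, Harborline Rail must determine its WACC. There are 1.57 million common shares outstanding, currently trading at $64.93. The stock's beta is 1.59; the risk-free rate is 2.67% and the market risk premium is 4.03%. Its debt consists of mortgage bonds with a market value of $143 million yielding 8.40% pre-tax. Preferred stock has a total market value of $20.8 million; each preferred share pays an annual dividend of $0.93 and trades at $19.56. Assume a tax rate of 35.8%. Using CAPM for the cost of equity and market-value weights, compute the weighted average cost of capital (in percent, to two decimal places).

Cost of equity via CAPM: Re = 2.67% + 1.59 × 4.03% = 9.0777%.
Cost of preferred: Rp = 0.93 / 19.56 = 4.7546%.
Market value of equity E = 64.93 × 1.57m = 101.9401m.
Total capital V = 101.9401 + 20.8 + 143 = 265.7401.
Equity: weight = 101.9401/265.7401 = 0.3836; cost = 9.0777%.
Preferred: weight = 20.8/265.7401 = 0.0783; cost = 4.7546%.
Mortgage bonds: weight = 143/265.7401 = 0.5381; after-tax cost = 8.4% × (1 − 35.8%) = 5.3928%.
WACC = 0.3836 × 9.0777% + 0.0783 × 4.7546% + 0.5381 × 5.3928% = 6.7564%.

6.76%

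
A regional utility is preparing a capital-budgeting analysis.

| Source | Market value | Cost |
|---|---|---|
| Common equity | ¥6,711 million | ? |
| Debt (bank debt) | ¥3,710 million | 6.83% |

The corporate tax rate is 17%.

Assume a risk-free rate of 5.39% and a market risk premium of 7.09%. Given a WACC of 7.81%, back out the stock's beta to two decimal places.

0.51

Total capital V = 6711 + 3710 = 10421.
Equity weight = 6711/10421 = 0.6440.
Bank debt weight = 3710/10421 = 0.3560.
Debt contribution = 0.3560 × 6.83% × (1 − 17%) = 2.0182%.
Required equity contribution = 7.81% − 2.0182% = 5.7918%  ⇒  Re = 8.9937%.
CAPM: 8.9937% = 5.39% + β × 7.09%  ⇒  β = 0.5083.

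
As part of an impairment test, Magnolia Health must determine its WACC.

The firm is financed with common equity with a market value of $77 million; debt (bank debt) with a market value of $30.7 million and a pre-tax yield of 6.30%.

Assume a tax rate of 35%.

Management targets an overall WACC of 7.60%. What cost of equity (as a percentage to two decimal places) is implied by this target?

9.00%

Total capital V = 77 + 30.7 = 107.7.
Equity weight = 77/107.7 = 0.7149.
Bank debt weight = 30.7/107.7 = 0.2851.
Debt contribution = 0.2851 × 6.3% × (1 − 35%) = 1.1673%.
Required equity contribution = 7.6% − 1.1673% = 6.4327%.
Re = 6.4327% / 0.7149 = 8.9974%.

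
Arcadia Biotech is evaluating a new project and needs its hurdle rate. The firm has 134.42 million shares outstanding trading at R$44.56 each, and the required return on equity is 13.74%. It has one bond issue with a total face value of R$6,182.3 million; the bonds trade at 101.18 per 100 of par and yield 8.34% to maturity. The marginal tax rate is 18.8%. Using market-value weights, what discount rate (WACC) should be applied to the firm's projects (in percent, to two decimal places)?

10.18%

Market value of equity E = 44.56 × 134.42m = 5989.7552m. Market value of debt D = 6182.3m × 101.18/100 = 6255.25114m.
Total capital V = 5989.7552 + 6255.25114 = 12245.00634.
Equity: weight = 5989.7552/12245.00634 = 0.4892; cost = 13.74%.
Bonds outstanding: weight = 6255.25114/12245.00634 = 0.5108; after-tax cost = 8.34% × (1 − 18.8%) = 6.7721%.
WACC = 0.4892 × 13.7400% + 0.5108 × 6.7721% = 10.1805%.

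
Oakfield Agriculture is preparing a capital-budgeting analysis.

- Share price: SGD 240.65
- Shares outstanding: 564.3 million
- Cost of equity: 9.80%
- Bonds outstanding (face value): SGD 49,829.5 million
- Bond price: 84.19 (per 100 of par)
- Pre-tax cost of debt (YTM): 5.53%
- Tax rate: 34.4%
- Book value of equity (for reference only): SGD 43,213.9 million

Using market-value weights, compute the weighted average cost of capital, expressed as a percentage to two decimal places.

Market value of equity E = 240.65 × 564.3m = 135798.795m. Market value of debt D = 49829.5m × 84.19/100 = 41951.45605m.
Total capital V = 135798.795 + 41951.45605 = 177750.25105.
Equity: weight = 135798.795/177750.25105 = 0.7640; cost = 9.8%.
Bonds outstanding: weight = 41951.45605/177750.25105 = 0.2360; after-tax cost = 5.53% × (1 − 34.4%) = 3.6277%.
WACC = 0.7640 × 9.8000% + 0.2360 × 3.6277% = 8.3432%.

8.34%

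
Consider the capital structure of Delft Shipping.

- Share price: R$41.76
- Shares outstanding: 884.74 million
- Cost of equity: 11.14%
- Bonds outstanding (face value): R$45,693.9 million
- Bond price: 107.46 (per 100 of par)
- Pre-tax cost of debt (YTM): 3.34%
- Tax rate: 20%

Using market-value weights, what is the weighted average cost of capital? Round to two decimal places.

Market value of equity E = 41.76 × 884.74m = 36946.7424m. Market value of debt D = 45693.9m × 107.46/100 = 49102.66494m.
Total capital V = 36946.7424 + 49102.66494 = 86049.40734.
Equity: weight = 36946.7424/86049.40734 = 0.4294; cost = 11.14%.
Bonds outstanding: weight = 49102.66494/86049.40734 = 0.5706; after-tax cost = 3.34% × (1 − 20%) = 2.6720%.
WACC = 0.4294 × 11.1400% + 0.5706 × 2.6720% = 6.3079%.

6.31%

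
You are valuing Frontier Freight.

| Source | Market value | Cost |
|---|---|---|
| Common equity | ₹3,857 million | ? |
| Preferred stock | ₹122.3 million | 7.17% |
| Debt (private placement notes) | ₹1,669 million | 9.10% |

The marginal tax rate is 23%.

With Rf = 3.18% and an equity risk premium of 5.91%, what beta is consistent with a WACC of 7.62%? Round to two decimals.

0.80

Total capital V = 3857 + 122.3 + 1669 = 5648.3.
Equity weight = 3857/5648.3 = 0.6829.
Preferred weight = 122.3/5648.3 = 0.0217.
Private placement notes weight = 1669/5648.3 = 0.2955.
Debt contribution = 0.2955 × 9.1% × (1 − 23%) = 2.0705%.
Preferred contribution = 0.0217 × 7.17% = 0.1552%.
Required equity contribution = 7.62% − 2.2257% = 5.3943%  ⇒  Re = 7.8995%.
CAPM: 7.8995% = 3.18% + β × 5.91%  ⇒  β = 0.7986.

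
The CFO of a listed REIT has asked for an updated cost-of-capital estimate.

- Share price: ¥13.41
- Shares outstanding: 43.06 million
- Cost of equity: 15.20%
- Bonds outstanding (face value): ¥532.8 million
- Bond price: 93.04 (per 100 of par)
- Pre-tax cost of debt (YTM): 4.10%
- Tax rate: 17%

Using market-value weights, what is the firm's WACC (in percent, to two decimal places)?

Market value of equity E = 13.41 × 43.06m = 577.4346m. Market value of debt D = 532.8m × 93.04/100 = 495.71712m.
Total capital V = 577.4346 + 495.71712 = 1073.15172.
Equity: weight = 577.4346/1073.15172 = 0.5381; cost = 15.2%.
Bonds outstanding: weight = 495.71712/1073.15172 = 0.4619; after-tax cost = 4.1% × (1 − 17%) = 3.4030%.
WACC = 0.5381 × 15.2000% + 0.4619 × 3.4030% = 9.7507%.

9.75%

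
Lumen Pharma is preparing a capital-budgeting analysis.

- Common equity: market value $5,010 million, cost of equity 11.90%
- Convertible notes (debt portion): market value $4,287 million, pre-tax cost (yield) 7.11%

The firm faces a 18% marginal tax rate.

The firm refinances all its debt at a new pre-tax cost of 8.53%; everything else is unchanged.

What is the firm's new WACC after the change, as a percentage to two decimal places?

9.64%

After the change:
Total capital V = 5010 + 4287 = 9297.
Equity: weight = 5010/9297 = 0.5389; cost = 11.9%.
Convertible notes (debt portion): weight = 4287/9297 = 0.4611; after-tax cost = 8.53% × (1 − 18%) = 6.9946%.
WACC = 0.5389 × 11.9000% + 0.4611 × 6.9946% = 9.6380%.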